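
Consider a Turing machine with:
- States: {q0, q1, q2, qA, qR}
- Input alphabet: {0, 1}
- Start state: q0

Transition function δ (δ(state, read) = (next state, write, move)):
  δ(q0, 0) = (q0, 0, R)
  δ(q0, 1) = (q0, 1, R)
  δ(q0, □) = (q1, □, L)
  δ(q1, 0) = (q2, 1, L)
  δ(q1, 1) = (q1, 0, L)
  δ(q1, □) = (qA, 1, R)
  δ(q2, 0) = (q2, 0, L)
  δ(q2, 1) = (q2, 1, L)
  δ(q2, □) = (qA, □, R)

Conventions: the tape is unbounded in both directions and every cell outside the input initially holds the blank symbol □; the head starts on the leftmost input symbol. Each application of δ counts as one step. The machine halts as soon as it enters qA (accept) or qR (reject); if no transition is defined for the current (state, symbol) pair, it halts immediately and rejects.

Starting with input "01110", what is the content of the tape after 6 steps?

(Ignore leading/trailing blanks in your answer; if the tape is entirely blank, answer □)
Step 0: [q0]01110 (head at position 0)
Step 1: δ(q0, 0) = (q0, 0, R)  ⊢  0[q0]1110 (head at position 1)
Step 2: δ(q0, 1) = (q0, 1, R)  ⊢  01[q0]110 (head at position 2)
Step 3: δ(q0, 1) = (q0, 1, R)  ⊢  011[q0]10 (head at position 3)
Step 4: δ(q0, 1) = (q0, 1, R)  ⊢  0111[q0]0 (head at position 4)
Step 5: δ(q0, 0) = (q0, 0, R)  ⊢  01110[q0]□ (head at position 5)
Step 6: δ(q0, □) = (q1, □, L)  ⊢  0111[q1]0□ (head at position 4)
Tape after 6 steps (ignoring surrounding blanks): 01110

Final answer: Tape: 01110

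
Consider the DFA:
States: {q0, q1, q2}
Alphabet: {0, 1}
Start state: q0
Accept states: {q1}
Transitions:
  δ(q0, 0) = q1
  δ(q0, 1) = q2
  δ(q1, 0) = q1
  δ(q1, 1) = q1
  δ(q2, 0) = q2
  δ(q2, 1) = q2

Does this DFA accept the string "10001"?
Processing string "10001":
  q0 --1--> q2
  q2 --0--> q2
  q2 --0--> q2
  q2 --0--> q2
  q2 --1--> q2
Final state: q2
Accept states: {q1}
q2 is not an accept state, so the string is rejected.

Final answer: No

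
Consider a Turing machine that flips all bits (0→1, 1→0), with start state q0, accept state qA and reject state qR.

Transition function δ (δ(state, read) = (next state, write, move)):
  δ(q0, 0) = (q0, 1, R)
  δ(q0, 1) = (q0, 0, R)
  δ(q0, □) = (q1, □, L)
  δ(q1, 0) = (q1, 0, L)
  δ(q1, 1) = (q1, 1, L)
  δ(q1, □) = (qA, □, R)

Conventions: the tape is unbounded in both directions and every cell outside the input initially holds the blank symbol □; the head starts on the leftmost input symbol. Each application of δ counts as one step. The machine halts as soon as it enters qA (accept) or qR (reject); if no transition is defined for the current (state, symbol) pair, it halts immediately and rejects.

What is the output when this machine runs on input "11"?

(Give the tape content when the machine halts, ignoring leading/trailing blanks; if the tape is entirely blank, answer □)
Step 0: [q0]11 (head at position 0)
Step 1: δ(q0, 1) = (q0, 0, R)  ⊢  0[q0]1 (head at position 1)
Step 2: δ(q0, 1) = (q0, 0, R)  ⊢  00[q0]□ (head at position 2)
Step 3: δ(q0, □) = (q1, □, L)  ⊢  0[q1]0□ (head at position 1)
Step 4: δ(q1, 0) = (q1, 0, L)  ⊢  [q1]00□ (head at position 0)
Step 5: δ(q1, 0) = (q1, 0, L)  ⊢  [q1]□00□ (head at position -1)
Step 6: δ(q1, □) = (qA, □, R)  ⊢  □[qA]00□ (head at position 0)
The machine is in qA, so it halts and accepts.
Tape content when halted (ignoring surrounding blanks): 00

Final answer: Output: 00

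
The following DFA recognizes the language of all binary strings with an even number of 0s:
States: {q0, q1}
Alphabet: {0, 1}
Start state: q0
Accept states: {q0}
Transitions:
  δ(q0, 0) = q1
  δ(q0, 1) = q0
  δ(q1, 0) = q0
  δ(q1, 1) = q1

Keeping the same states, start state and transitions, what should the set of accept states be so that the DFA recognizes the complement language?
The DFA is complete (every state has a transition on every symbol), so the complement
is recognized by the same DFA with accepting and non-accepting states swapped.
Original accept states: {q0}
Complement accept states = All states - Original accept states
= {q0, q1} - {q0}
= {q1}
Complement language: strings with an ODD number of 0s

Final answer: {q1}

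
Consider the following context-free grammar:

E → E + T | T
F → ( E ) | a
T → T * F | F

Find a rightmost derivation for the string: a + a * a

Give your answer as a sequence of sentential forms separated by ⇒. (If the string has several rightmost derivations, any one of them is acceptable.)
Start with E.
Step 1: the rightmost non-terminal is E; apply E → E + T:  E + T
Step 2: the rightmost non-terminal is T; apply T → T * F:  E + T * F
Step 3: the rightmost non-terminal is F; apply F → a:  E + T * a
Step 4: the rightmost non-terminal is T; apply T → F:  E + F * a
Step 5: the rightmost non-terminal is F; apply F → a:  E + a * a
Step 6: the rightmost non-terminal is E; apply E → T:  T + a * a
Step 7: the rightmost non-terminal is T; apply T → F:  F + a * a
Step 8: the rightmost non-terminal is F; apply F → a:  a + a * a

Final answer: E ⇒ E + T ⇒ E + T * F ⇒ E + T * a ⇒ E + F * a ⇒ E + a * a ⇒ T + a * a ⇒ F + a * a ⇒ a + a * a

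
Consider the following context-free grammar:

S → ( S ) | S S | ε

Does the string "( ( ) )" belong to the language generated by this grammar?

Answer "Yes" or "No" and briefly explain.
A derivation exists: S ⇒ ( S ) ⇒ ( ( S ) ) ⇒ ( ( ) ) (using S → ( S ) twice, then S → ε).

Final answer: Yes - a valid derivation exists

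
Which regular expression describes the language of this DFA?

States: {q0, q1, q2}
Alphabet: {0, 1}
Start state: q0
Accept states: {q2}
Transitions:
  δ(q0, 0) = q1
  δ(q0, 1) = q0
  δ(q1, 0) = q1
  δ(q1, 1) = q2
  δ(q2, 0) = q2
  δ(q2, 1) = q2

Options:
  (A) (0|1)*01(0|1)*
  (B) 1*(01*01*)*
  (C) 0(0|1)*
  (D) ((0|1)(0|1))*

Testing sample strings against the DFA:
  '10' -> rejected
  '000' -> rejected
  '0100' -> accepted
  '011' -> accepted
Checking each option for a counterexample:
  (A) (0|1)*01(0|1)*: agrees with the DFA on all strings of length ≤ 4
  (B) 1*(01*01*)*: ε is rejected by the DFA but matches the regex → eliminated
  (C) 0(0|1)*: '0' is rejected by the DFA but matches the regex → eliminated
  (D) ((0|1)(0|1))*: ε is rejected by the DFA but matches the regex → eliminated
Only (A) (0|1)*01(0|1)* is consistent with the DFA.

Final answer: (A) (0|1)*01(0|1)*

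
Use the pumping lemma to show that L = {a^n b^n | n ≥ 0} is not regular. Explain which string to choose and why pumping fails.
Language: L = {a^n b^n | n ≥ 0} (equal numbers of a's followed by b's)
Step 1: Assume for contradiction that L is regular, with pumping length p.
Step 2: Choose s = a^p b^p. Then s ∈ L (it has p a's followed by p b's) and |s| ≥ p.
Step 3: Consider any decomposition s = xyz with |xy| ≤ p and |y| > 0. Since |xy| ≤ p and the first p symbols of s are all a's, y = a^k for some k with 1 ≤ k ≤ p.
Step 4: Pumping up (i = 2): xy²z = a^(p+k) b^p, which has more a's than b's, so xy²z ∉ L.
This contradicts the pumping lemma, so L is not regular.

Final answer: Choose s = a^p b^p. Since |xy| ≤ p, y = a^k with k ≥ 1. Then xy²z = a^(p+k) b^p ∉ L.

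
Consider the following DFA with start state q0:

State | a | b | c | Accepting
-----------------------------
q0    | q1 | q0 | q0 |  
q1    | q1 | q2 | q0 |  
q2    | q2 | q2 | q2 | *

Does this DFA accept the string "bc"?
Start in q0.
Read 'b': q0 → q0
Read 'c': q0 → q0
Final state q0 is not accepting, so the string is rejected.

Final answer: No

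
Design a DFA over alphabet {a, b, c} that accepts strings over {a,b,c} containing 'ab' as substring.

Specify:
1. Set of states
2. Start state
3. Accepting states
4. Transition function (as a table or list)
One valid DFA (any DFA recognizing the same language is acceptable):
States: {q0, q1, q2}
Start: q0
Accepting: {q2}
Transitions (accepting states marked with *):
State | a | b | c | Accepting
-----------------------------
q0    | q1 | q0 | q0 |  
q1    | q1 | q2 | q0 |  
q2    | q2 | q2 | q2 | *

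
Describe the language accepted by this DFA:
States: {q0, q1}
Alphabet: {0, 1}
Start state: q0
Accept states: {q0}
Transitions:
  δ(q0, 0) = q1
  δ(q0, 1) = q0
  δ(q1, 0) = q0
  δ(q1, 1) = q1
Analyzing the DFA structure:
Start state: q0
Accept states: {q0}
Interpreting what each state remembers (checking against the transitions):
  q0: an even number of 0s has been read so far
  q1: an odd number of 0s has been read so far
  δ(q0, 0): in q0 (an even number of 0s has been read so far), after reading 0 we have: an odd number of 0s has been read so far → q1
  δ(q0, 1): in q0 (an even number of 0s has been read so far), after reading 1 we have: an even number of 0s has been read so far → q0
  δ(q1, 0): in q1 (an odd number of 0s has been read so far), after reading 0 we have: an even number of 0s has been read so far → q0
  δ(q1, 1): in q1 (an odd number of 0s has been read so far), after reading 1 we have: an odd number of 0s has been read so far → q1
A string is accepted iff it ends in {q0}, i.e. an even number of 0s has been read so far.
Language: All binary strings with an even number of 0s

Final answer: All binary strings with an even number of 0s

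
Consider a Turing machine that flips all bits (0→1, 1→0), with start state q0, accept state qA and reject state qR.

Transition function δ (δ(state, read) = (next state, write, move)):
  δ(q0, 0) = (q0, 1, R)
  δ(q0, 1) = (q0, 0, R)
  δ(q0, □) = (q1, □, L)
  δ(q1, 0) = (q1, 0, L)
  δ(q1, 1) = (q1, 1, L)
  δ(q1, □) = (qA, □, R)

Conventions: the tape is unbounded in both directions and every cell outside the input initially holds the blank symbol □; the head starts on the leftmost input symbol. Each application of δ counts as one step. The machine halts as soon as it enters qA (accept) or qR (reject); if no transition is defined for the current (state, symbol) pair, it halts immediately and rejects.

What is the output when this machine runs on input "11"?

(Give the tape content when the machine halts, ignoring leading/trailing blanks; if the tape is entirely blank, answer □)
Step 0: [q0]11 (head at position 0)
Step 1: δ(q0, 1) = (q0, 0, R)  ⊢  0[q0]1 (head at position 1)
Step 2: δ(q0, 1) = (q0, 0, R)  ⊢  00[q0]□ (head at position 2)
Step 3: δ(q0, □) = (q1, □, L)  ⊢  0[q1]0□ (head at position 1)
Step 4: δ(q1, 0) = (q1, 0, L)  ⊢  [q1]00□ (head at position 0)
Step 5: δ(q1, 0) = (q1, 0, L)  ⊢  [q1]□00□ (head at position -1)
Step 6: δ(q1, □) = (qA, □, R)  ⊢  □[qA]00□ (head at position 0)
The machine is in qA, so it halts and accepts.
Tape content when halted (ignoring surrounding blanks): 00

Final answer: Output: 00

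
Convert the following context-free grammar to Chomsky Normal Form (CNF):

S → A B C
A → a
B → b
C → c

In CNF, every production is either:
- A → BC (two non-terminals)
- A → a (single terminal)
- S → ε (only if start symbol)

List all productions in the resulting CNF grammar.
The grammar has no ε-productions or unit productions to eliminate.
A → a is already in CNF (single terminal) – keep it.
B → b is already in CNF (single terminal) – keep it.
C → c is already in CNF (single terminal) – keep it.
S → A B C has 3 symbols on the right: break it into binary productions S → A X0, X0 → B C.
Resulting CNF grammar (5 productions): A → a; B → b; C → c; S → A X0; X0 → B C

Final answer: A → a; B → b; C → c; S → A X0; X0 → B C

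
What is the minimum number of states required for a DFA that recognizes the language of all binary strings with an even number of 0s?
Language: binary strings with an even number of 0s
Lower bound (Myhill–Nerode): the prefixes ε, 0 are pairwise distinguishable:
  ε vs 0: suffix ε distinguishes them (ε has zero 0s (accepted), 0 has one 0 (rejected))
So any DFA needs at least 2 states.
Upper bound: a DFA with 2 states exists (one state per class above).
Minimum states: 2

Final answer: 2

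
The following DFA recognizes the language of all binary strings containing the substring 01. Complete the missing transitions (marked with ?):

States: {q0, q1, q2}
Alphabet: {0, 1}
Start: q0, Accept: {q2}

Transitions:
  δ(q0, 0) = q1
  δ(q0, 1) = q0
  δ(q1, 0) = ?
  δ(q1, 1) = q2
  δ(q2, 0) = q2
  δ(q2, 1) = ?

What each state remembers (consistent with the given transitions and accept states):
  q0: 01 not seen yet and the last symbol was not 0
  q1: 01 not seen yet and the last symbol was 0
  q2: the substring 01 has already been seen
Filling in the missing entries:
  δ(q1, 0): in q1 (01 not seen yet and the last symbol was 0), after reading 0 we have: 01 not seen yet and the last symbol was 0 → q1
  δ(q2, 1): in q2 (the substring 01 has already been seen), after reading 1 we have: the substring 01 has already been seen → q2

Final answer: δ(q1, 0) = q1; δ(q2, 1) = q2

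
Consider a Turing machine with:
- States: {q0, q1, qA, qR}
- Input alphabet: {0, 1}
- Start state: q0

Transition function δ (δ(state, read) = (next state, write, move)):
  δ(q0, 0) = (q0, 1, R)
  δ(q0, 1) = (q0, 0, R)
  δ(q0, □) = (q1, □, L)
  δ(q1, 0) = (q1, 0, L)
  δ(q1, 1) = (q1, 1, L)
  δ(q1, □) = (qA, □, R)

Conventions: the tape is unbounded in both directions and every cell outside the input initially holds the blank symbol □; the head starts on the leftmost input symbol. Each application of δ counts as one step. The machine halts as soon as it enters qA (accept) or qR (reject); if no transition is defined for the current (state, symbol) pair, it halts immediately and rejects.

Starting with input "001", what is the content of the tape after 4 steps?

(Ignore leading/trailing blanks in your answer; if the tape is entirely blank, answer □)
Step 0: [q0]001 (head at position 0)
Step 1: δ(q0, 0) = (q0, 1, R)  ⊢  1[q0]01 (head at position 1)
Step 2: δ(q0, 0) = (q0, 1, R)  ⊢  11[q0]1 (head at position 2)
Step 3: δ(q0, 1) = (q0, 0, R)  ⊢  110[q0]□ (head at position 3)
Step 4: δ(q0, □) = (q1, □, L)  ⊢  11[q1]0□ (head at position 2)
Tape after 4 steps (ignoring surrounding blanks): 110

Final answer: Tape: 110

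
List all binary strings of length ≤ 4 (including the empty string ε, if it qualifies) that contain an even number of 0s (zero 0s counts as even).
Checking every binary string of length 0 to 4:
  Length 0: accepted: ε | rejected: (none)
  Length 1: accepted: 1 | rejected: 0
  Length 2: accepted: 00, 11 | rejected: 01, 10
  Length 3: accepted: 001, 010, 100, 111 | rejected: 000, 011, 101, 110
  Length 4: accepted: 0000, 0011, 0101, 0110, 1001, 1010, 1100, 1111 | rejected: 0001, 0010, 0100, 0111, 1000, 1011, 1101, 1110
Total: 16 string(s).

Final answer: ε, 1, 00, 11, 001, 010, 100, 111, 0000, 0011, 0101, 0110, 1001, 1010, 1100, 1111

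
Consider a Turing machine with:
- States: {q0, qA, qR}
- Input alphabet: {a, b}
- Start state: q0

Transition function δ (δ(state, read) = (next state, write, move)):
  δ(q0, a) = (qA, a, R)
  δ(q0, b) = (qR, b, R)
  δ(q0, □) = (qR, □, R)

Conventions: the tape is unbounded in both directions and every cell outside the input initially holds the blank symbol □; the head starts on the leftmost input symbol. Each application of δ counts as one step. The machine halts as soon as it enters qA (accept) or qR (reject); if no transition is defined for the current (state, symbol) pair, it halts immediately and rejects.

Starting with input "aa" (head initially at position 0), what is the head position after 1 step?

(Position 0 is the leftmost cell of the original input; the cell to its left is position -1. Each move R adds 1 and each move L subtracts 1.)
Step 0: [q0]aa (head at position 0)
Step 1: δ(q0, a) = (qA, a, R)  ⊢  a[qA]a (head at position 1)
Head position after 1 step: 1

Final answer: Position 1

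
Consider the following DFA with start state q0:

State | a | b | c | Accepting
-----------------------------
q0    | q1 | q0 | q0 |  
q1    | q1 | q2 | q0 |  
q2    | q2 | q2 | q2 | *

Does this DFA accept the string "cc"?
Start in q0.
Read 'c': q0 → q0
Read 'c': q0 → q0
Final state q0 is not accepting, so the string is rejected.

Final answer: No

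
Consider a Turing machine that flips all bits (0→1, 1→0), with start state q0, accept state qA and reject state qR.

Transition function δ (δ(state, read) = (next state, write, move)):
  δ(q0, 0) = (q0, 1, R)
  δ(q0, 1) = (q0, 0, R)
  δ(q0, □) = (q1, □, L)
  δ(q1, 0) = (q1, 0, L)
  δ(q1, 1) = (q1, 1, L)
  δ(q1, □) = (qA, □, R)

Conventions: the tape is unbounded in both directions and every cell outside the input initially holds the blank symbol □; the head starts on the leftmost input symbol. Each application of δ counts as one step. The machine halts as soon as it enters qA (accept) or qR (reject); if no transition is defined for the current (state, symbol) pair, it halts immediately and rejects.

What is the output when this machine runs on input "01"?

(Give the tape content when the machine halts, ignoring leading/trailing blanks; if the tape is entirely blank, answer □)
Step 0: [q0]01 (head at position 0)
Step 1: δ(q0, 0) = (q0, 1, R)  ⊢  1[q0]1 (head at position 1)
Step 2: δ(q0, 1) = (q0, 0, R)  ⊢  10[q0]□ (head at position 2)
Step 3: δ(q0, □) = (q1, □, L)  ⊢  1[q1]0□ (head at position 1)
Step 4: δ(q1, 0) = (q1, 0, L)  ⊢  [q1]10□ (head at position 0)
Step 5: δ(q1, 1) = (q1, 1, L)  ⊢  [q1]□10□ (head at position -1)
Step 6: δ(q1, □) = (qA, □, R)  ⊢  □[qA]10□ (head at position 0)
The machine is in qA, so it halts and accepts.
Tape content when halted (ignoring surrounding blanks): 10

Final answer: Output: 10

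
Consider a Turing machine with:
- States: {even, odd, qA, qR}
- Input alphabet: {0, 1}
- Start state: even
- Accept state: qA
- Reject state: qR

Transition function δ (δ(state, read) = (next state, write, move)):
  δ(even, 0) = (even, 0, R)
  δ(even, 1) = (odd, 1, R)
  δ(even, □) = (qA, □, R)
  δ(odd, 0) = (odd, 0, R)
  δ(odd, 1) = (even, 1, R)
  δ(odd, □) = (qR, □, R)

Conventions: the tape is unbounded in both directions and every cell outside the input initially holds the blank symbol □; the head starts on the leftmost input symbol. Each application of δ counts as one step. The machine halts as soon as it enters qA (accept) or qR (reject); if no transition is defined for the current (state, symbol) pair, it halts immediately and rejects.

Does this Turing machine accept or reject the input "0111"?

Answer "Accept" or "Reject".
Step 0: [even]0111 (head at position 0)
Step 1: δ(even, 0) = (even, 0, R)  ⊢  0[even]111 (head at position 1)
Step 2: δ(even, 1) = (odd, 1, R)  ⊢  01[odd]11 (head at position 2)
Step 3: δ(odd, 1) = (even, 1, R)  ⊢  011[even]1 (head at position 3)
Step 4: δ(even, 1) = (odd, 1, R)  ⊢  0111[odd]□ (head at position 4)
Step 5: δ(odd, □) = (qR, □, R)  ⊢  0111□[qR]□ (head at position 5)
The machine is in qR, so it halts and rejects.

Final answer: Reject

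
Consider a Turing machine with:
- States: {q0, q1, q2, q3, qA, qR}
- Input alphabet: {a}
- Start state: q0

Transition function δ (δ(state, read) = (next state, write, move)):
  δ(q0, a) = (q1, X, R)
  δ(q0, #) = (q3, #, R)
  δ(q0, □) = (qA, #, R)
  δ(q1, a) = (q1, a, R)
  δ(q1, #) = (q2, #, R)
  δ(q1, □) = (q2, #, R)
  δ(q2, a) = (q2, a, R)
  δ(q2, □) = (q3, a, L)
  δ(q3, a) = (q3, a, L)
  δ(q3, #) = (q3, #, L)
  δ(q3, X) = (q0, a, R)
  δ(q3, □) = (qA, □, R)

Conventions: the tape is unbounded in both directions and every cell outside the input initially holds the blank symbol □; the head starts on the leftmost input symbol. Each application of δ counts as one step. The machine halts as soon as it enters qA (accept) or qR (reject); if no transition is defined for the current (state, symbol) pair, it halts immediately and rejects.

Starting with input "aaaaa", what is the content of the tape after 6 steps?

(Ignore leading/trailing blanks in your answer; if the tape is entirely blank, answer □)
Step 0: [q0]aaaaa (head at position 0)
Step 1: δ(q0, a) = (q1, X, R)  ⊢  X[q1]aaaa (head at position 1)
Step 2: δ(q1, a) = (q1, a, R)  ⊢  Xa[q1]aaa (head at position 2)
Step 3: δ(q1, a) = (q1, a, R)  ⊢  Xaa[q1]aa (head at position 3)
Step 4: δ(q1, a) = (q1, a, R)  ⊢  Xaaa[q1]a (head at position 4)
Step 5: δ(q1, a) = (q1, a, R)  ⊢  Xaaaa[q1]□ (head at position 5)
Step 6: δ(q1, □) = (q2, #, R)  ⊢  Xaaaa#[q2]□ (head at position 6)
Tape after 6 steps (ignoring surrounding blanks): Xaaaa#

Final answer: Tape: Xaaaa#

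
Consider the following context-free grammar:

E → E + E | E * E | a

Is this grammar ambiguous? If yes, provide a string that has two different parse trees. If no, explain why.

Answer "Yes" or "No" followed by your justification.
Two different leftmost derivations of a + a * a:
  (1) E ⇒ E + E ⇒ a + E ⇒ a + E * E ⇒ a + a * E ⇒ a + a * a   (tree groups a + (a * a))
  (2) E ⇒ E * E ⇒ E + E * E ⇒ a + E * E ⇒ a + a * E ⇒ a + a * a   (tree groups (a + a) * a)
Two distinct leftmost derivations = two distinct parse trees, so the grammar is ambiguous.

Final answer: Yes - the string 'a + a * a' has two distinct leftmost derivations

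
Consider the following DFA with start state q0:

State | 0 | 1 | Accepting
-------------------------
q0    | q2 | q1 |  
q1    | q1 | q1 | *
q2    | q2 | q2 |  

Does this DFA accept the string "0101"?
Start in q0.
Read '0': q0 → q2
Read '1': q2 → q2
Read '0': q2 → q2
Read '1': q2 → q2
Final state q2 is not accepting, so the string is rejected.

Final answer: No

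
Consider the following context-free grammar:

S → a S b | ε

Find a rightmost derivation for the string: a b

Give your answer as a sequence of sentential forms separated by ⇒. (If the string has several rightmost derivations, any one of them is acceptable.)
Start with S.
Step 1: the rightmost non-terminal is S; apply S → a S b:  a S b
Step 2: the rightmost non-terminal is S; apply S → ε:  a b

Final answer: S ⇒ a S b ⇒ a b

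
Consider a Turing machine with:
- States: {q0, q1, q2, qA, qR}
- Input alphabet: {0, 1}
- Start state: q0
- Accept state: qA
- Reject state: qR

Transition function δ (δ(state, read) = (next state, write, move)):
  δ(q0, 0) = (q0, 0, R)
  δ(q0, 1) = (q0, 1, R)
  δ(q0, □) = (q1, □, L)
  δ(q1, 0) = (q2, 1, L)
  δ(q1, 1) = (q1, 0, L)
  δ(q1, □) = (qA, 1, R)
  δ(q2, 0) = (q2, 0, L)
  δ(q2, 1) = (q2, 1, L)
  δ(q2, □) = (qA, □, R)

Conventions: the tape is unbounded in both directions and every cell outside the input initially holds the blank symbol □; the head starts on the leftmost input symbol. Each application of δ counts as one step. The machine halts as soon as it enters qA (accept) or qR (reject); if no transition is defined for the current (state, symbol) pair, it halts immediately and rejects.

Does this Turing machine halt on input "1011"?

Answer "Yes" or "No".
Step 0: [q0]1011 (head at position 0)
Step 1: δ(q0, 1) = (q0, 1, R)  ⊢  1[q0]011 (head at position 1)
Step 2: δ(q0, 0) = (q0, 0, R)  ⊢  10[q0]11 (head at position 2)
Step 3: δ(q0, 1) = (q0, 1, R)  ⊢  101[q0]1 (head at position 3)
Step 4: δ(q0, 1) = (q0, 1, R)  ⊢  1011[q0]□ (head at position 4)
Step 5: δ(q0, □) = (q1, □, L)  ⊢  101[q1]1□ (head at position 3)
Step 6: δ(q1, 1) = (q1, 0, L)  ⊢  10[q1]10□ (head at position 2)
Step 7: δ(q1, 1) = (q1, 0, L)  ⊢  1[q1]000□ (head at position 1)
Step 8: δ(q1, 0) = (q2, 1, L)  ⊢  [q2]1100□ (head at position 0)
Step 9: δ(q2, 1) = (q2, 1, L)  ⊢  [q2]□1100□ (head at position -1)
Step 10: δ(q2, □) = (qA, □, R)  ⊢  □[qA]1100□ (head at position 0)
The machine is in qA, so it halts and accepts.
It halts after 10 steps.

Final answer: Yes - halts after 10 steps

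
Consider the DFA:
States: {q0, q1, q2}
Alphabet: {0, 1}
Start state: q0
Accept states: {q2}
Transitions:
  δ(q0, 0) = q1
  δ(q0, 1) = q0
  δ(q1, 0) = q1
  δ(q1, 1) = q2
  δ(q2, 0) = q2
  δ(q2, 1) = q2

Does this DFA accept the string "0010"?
Processing string "0010":
  q0 --0--> q1
  q1 --0--> q1
  q1 --1--> q2
  q2 --0--> q2
Final state: q2
Accept states: {q2}
q2 is an accept state, so the string is accepted.

Final answer: Yes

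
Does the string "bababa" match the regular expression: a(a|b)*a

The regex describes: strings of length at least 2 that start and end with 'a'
No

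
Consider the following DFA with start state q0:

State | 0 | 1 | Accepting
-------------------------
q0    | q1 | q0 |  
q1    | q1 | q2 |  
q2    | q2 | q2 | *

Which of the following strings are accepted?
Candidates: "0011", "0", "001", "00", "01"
"0011": q0 → q1 → q1 → q2 → q2; q2 is accepting → accepted
"0": q0 → q1; q1 is not accepting → rejected
"001": q0 → q1 → q1 → q2; q2 is accepting → accepted
"00": q0 → q1 → q1; q1 is not accepting → rejected
"01": q0 → q1 → q2; q2 is accepting → accepted

Final answer: "0011", "001", "01"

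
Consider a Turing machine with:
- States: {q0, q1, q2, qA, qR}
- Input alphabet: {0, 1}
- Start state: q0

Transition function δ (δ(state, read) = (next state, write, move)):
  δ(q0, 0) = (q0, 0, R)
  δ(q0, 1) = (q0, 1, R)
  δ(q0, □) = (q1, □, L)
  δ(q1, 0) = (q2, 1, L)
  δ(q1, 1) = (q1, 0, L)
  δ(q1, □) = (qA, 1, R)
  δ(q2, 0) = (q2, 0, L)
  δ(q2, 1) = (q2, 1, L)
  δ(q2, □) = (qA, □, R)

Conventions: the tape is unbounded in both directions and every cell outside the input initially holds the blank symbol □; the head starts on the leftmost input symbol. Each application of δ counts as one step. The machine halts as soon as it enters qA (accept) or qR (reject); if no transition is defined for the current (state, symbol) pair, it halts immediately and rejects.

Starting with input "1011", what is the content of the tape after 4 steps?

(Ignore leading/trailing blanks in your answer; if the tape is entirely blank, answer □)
Step 0: [q0]1011 (head at position 0)
Step 1: δ(q0, 1) = (q0, 1, R)  ⊢  1[q0]011 (head at position 1)
Step 2: δ(q0, 0) = (q0, 0, R)  ⊢  10[q0]11 (head at position 2)
Step 3: δ(q0, 1) = (q0, 1, R)  ⊢  101[q0]1 (head at position 3)
Step 4: δ(q0, 1) = (q0, 1, R)  ⊢  1011[q0]□ (head at position 4)
Tape after 4 steps (ignoring surrounding blanks): 1011

Final answer: Tape: 1011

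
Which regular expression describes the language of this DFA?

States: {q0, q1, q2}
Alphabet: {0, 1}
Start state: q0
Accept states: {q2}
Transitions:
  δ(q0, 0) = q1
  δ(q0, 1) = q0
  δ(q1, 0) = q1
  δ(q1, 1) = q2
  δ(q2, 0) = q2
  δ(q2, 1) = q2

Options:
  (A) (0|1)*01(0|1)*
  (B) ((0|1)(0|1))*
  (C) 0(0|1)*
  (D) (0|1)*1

Testing sample strings against the DFA:
  '11' -> rejected
  '000' -> rejected
  '11' -> rejected
  '10' -> rejected
Checking each option for a counterexample:
  (A) (0|1)*01(0|1)*: agrees with the DFA on all strings of length ≤ 4
  (B) ((0|1)(0|1))*: ε is rejected by the DFA but matches the regex → eliminated
  (C) 0(0|1)*: '0' is rejected by the DFA but matches the regex → eliminated
  (D) (0|1)*1: '1' is rejected by the DFA but matches the regex → eliminated
Only (A) (0|1)*01(0|1)* is consistent with the DFA.

Final answer: (A) (0|1)*01(0|1)*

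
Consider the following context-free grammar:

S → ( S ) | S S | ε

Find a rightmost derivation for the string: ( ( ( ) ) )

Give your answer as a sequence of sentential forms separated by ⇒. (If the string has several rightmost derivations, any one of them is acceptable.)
Start with S.
Step 1: the rightmost non-terminal is S; apply S → ( S ):  ( S )
Step 2: the rightmost non-terminal is S; apply S → ( S ):  ( ( S ) )
Step 3: the rightmost non-terminal is S; apply S → ( S ):  ( ( ( S ) ) )
Step 4: the rightmost non-terminal is S; apply S → ε:  ( ( ( ) ) )

Final answer: S ⇒ ( S ) ⇒ ( ( S ) ) ⇒ ( ( ( S ) ) ) ⇒ ( ( ( ) ) )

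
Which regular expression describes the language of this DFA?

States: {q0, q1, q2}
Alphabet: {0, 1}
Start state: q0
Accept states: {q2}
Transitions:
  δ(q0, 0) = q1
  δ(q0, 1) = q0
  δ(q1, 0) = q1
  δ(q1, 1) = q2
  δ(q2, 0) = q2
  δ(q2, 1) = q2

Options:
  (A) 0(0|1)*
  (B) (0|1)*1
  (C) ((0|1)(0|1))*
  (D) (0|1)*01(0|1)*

Testing sample strings against the DFA:
  '10' -> rejected
  '00' -> rejected
  '0100' -> accepted
  '101' -> accepted
Checking each option for a counterexample:
  (A) 0(0|1)*: '0' is rejected by the DFA but matches the regex → eliminated
  (B) (0|1)*1: '1' is rejected by the DFA but matches the regex → eliminated
  (C) ((0|1)(0|1))*: ε is rejected by the DFA but matches the regex → eliminated
  (D) (0|1)*01(0|1)*: agrees with the DFA on all strings of length ≤ 4
Only (D) (0|1)*01(0|1)* is consistent with the DFA.

Final answer: (D) (0|1)*01(0|1)*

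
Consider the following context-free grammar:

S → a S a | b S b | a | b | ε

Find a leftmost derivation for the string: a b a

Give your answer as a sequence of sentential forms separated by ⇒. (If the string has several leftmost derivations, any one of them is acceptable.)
Start with S.
Step 1: the leftmost non-terminal is S; apply S → a S a:  a S a
Step 2: the leftmost non-terminal is S; apply S → b:  a b a

Final answer: S ⇒ a S a ⇒ a b a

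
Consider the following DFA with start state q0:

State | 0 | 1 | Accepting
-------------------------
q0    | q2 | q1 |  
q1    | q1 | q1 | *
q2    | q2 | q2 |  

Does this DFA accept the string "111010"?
Start in q0.
Read '1': q0 → q1
Read '1': q1 → q1
Read '1': q1 → q1
Read '0': q1 → q1
Read '1': q1 → q1
Read '0': q1 → q1
Final state q1 is accepting, so the string is accepted.

Final answer: Yes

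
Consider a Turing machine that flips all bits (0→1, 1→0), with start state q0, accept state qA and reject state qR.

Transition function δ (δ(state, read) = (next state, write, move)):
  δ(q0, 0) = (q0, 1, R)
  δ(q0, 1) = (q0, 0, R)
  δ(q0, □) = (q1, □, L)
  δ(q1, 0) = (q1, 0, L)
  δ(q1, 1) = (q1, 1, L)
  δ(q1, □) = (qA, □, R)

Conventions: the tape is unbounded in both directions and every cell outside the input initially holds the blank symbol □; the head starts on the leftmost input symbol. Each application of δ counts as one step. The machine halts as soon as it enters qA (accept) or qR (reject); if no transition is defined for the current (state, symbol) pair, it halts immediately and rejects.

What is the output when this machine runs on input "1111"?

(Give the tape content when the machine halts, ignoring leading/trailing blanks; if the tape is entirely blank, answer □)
Step 0: [q0]1111 (head at position 0)
Step 1: δ(q0, 1) = (q0, 0, R)  ⊢  0[q0]111 (head at position 1)
Step 2: δ(q0, 1) = (q0, 0, R)  ⊢  00[q0]11 (head at position 2)
Step 3: δ(q0, 1) = (q0, 0, R)  ⊢  000[q0]1 (head at position 3)
Step 4: δ(q0, 1) = (q0, 0, R)  ⊢  0000[q0]□ (head at position 4)
Step 5: δ(q0, □) = (q1, □, L)  ⊢  000[q1]0□ (head at position 3)
Step 6: δ(q1, 0) = (q1, 0, L)  ⊢  00[q1]00□ (head at position 2)
Step 7: δ(q1, 0) = (q1, 0, L)  ⊢  0[q1]000□ (head at position 1)
Step 8: δ(q1, 0) = (q1, 0, L)  ⊢  [q1]0000□ (head at position 0)
Step 9: δ(q1, 0) = (q1, 0, L)  ⊢  [q1]□0000□ (head at position -1)
Step 10: δ(q1, □) = (qA, □, R)  ⊢  □[qA]0000□ (head at position 0)
The machine is in qA, so it halts and accepts.
Tape content when halted (ignoring surrounding blanks): 0000

Final answer: Output: 0000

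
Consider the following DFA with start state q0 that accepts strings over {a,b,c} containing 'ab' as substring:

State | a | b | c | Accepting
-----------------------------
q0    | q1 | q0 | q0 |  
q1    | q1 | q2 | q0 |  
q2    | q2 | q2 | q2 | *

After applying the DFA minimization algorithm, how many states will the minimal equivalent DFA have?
All 3 states are reachable from q0, so none can be removed as unreachable.
Table-filling: first mark every (accepting, non-accepting) pair as distinguishable (accepting: {q2}; non-accepting: {q0, q1}).
Round 1: (q0, q1) on 'b' go to q0 and q2, already distinguishable → mark.
Every pair of states is distinguishable, so the DFA is already minimal.
Equivalence classes: {q0}, {q1}, {q2} → 3 states.

Final answer: 3 states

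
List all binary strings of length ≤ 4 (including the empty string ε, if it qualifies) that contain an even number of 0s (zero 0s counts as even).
Checking every binary string of length 0 to 4:
  Length 0: accepted: ε | rejected: (none)
  Length 1: accepted: 1 | rejected: 0
  Length 2: accepted: 00, 11 | rejected: 01, 10
  Length 3: accepted: 001, 010, 100, 111 | rejected: 000, 011, 101, 110
  Length 4: accepted: 0000, 0011, 0101, 0110, 1001, 1010, 1100, 1111 | rejected: 0001, 0010, 0100, 0111, 1000, 1011, 1101, 1110
Total: 16 string(s).

Final answer: ε, 1, 00, 11, 001, 010, 100, 111, 0000, 0011, 0101, 0110, 1001, 1010, 1100, 1111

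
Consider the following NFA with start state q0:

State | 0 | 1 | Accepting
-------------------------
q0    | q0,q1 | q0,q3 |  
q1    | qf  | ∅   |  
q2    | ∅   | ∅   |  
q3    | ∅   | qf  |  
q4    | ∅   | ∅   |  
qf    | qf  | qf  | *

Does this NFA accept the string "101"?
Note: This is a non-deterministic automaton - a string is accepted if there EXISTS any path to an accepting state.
Track the set of states the NFA could be in: start {q0}
Read '1': {q0} → {q0, q3}
Read '0': {q0, q3} → {q0, q1}
Read '1': {q0, q1} → {q0, q3}
Final set {q0, q3} contains no accepting state → rejected.

Final answer: No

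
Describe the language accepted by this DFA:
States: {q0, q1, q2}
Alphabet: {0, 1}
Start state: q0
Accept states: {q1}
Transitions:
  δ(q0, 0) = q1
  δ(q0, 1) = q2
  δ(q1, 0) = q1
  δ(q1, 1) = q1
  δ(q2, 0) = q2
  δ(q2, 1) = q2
Analyzing the DFA structure:
Start state: q0
Accept states: {q1}
Interpreting what each state remembers (checking against the transitions):
  q0: nothing has been read yet
  q1: the first symbol was 0
  q2: the first symbol was 1 (trap state)
  δ(q0, 0): in q0 (nothing has been read yet), after reading 0 we have: the first symbol was 0 → q1
  δ(q0, 1): in q0 (nothing has been read yet), after reading 1 we have: the first symbol was 1 (trap state) → q2
  δ(q1, 0): in q1 (the first symbol was 0), after reading 0 we have: the first symbol was 0 → q1
  δ(q1, 1): in q1 (the first symbol was 0), after reading 1 we have: the first symbol was 0 → q1
  δ(q2, 0): in q2 (the first symbol was 1 (trap state)), after reading 0 we have: the first symbol was 1 (trap state) → q2
  δ(q2, 1): in q2 (the first symbol was 1 (trap state)), after reading 1 we have: the first symbol was 1 (trap state) → q2
A string is accepted iff it ends in {q1}, i.e. the first symbol was 0.
Language: All binary strings starting with 0

Final answer: All binary strings starting with 0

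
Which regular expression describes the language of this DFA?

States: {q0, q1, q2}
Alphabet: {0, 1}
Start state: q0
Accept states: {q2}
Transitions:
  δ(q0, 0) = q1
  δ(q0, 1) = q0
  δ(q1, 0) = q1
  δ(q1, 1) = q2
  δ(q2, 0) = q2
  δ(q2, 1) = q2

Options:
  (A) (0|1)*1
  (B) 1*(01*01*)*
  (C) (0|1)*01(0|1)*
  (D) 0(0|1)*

Testing sample strings against the DFA:
  '11010' -> accepted
  '0010' -> accepted
  '01' -> accepted
  '10000' -> rejected
Checking each option for a counterexample:
  (A) (0|1)*1: '1' is rejected by the DFA but matches the regex → eliminated
  (B) 1*(01*01*)*: ε is rejected by the DFA but matches the regex → eliminated
  (C) (0|1)*01(0|1)*: agrees with the DFA on all strings of length ≤ 4
  (D) 0(0|1)*: '0' is rejected by the DFA but matches the regex → eliminated
Only (C) (0|1)*01(0|1)* is consistent with the DFA.

Final answer: (C) (0|1)*01(0|1)*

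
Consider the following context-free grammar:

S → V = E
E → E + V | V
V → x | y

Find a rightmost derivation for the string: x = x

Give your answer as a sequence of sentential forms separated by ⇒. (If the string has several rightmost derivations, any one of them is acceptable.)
Start with S.
Step 1: the rightmost non-terminal is S; apply S → V = E:  V = E
Step 2: the rightmost non-terminal is E; apply E → V:  V = V
Step 3: the rightmost non-terminal is V; apply V → x:  V = x
Step 4: the rightmost non-terminal is V; apply V → x:  x = x

Final answer: S ⇒ V = E ⇒ V = V ⇒ V = x ⇒ x = x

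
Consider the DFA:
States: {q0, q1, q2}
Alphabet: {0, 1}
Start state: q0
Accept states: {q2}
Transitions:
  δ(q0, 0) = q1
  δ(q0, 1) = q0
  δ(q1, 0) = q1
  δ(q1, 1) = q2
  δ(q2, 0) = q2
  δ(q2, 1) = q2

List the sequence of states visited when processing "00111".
Starting at q0
Read '0': q0 -> q1
Read '0': q1 -> q1
Read '1': q1 -> q2
Read '1': q2 -> q2
Read '1': q2 -> q2

Final answer: q0 -> q1 -> q1 -> q2 -> q2 -> q2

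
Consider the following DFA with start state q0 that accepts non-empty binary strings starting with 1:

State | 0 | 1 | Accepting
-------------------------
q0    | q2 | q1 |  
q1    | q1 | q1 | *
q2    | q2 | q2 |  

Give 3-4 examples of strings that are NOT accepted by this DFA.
Any strings that end in a non-accepting state work; for example:
"011": q0 → q2 → q2 → q2; q2 is not accepting → rejected
"0010": q0 → q2 → q2 → q2 → q2; q2 is not accepting → rejected
"0100": q0 → q2 → q2 → q2 → q2; q2 is not accepting → rejected
"0110": q0 → q2 → q2 → q2 → q2; q2 is not accepting → rejected

Final answer: "011", "0010", "0100", "0110"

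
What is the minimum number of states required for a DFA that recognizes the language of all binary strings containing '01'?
Language: binary strings containing '01'
Lower bound (Myhill–Nerode): the prefixes ε, 0, 01 are pairwise distinguishable:
  ε vs 01: suffix ε distinguishes them (ε is rejected, 01 is accepted)
  0 vs 01: suffix ε distinguishes them (0 is rejected, 01 is accepted)
  ε vs 0: suffix 1 distinguishes them (ε·1 = 1 is rejected, 0·1 = 01 is accepted)
So any DFA needs at least 3 states.
Upper bound: a DFA with 3 states exists (one state per class above: 'no progress', 'last symbol 0', and 'seen 01' (accepting sink)).
Minimum states: 3

Final answer: 3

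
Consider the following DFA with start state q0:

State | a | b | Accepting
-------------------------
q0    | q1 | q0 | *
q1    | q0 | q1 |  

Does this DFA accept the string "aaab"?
Start in q0.
Read 'a': q0 → q1
Read 'a': q1 → q0
Read 'a': q0 → q1
Read 'b': q1 → q1
Final state q1 is not accepting, so the string is rejected.

Final answer: No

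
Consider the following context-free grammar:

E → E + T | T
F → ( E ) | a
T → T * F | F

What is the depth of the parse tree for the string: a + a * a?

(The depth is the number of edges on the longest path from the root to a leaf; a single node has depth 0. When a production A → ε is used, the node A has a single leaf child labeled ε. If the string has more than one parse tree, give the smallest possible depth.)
The grammar is unambiguous; the parse tree of a + a * a is:
E → E + T at the root (depth 0).
  Left E (depth 1) → T (2) → F (3) → a (4).
  Right T (depth 1) → T * F; that T (2) → F (3) → a (4); F (2) → a (3).
The longest root-to-leaf paths have 4 edges.
Depth = 4.

Final answer: 4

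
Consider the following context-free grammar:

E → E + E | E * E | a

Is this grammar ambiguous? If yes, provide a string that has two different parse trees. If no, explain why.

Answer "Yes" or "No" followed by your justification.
Two different leftmost derivations of a + a * a:
  (1) E ⇒ E + E ⇒ a + E ⇒ a + E * E ⇒ a + a * E ⇒ a + a * a   (tree groups a + (a * a))
  (2) E ⇒ E * E ⇒ E + E * E ⇒ a + E * E ⇒ a + a * E ⇒ a + a * a   (tree groups (a + a) * a)
Two distinct leftmost derivations = two distinct parse trees, so the grammar is ambiguous.

Final answer: Yes - the string 'a + a * a' has two distinct leftmost derivations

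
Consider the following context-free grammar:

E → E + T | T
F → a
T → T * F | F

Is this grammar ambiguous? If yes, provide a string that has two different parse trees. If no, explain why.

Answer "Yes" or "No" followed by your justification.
This is the standard stratified expression grammar: '+' is introduced only by the left-recursive rule E → E + T and '*' only by the left-recursive rule T → T * F, with F → a. For any string, the last '+' must be the one produced at the root E (everything after it is a T containing no '+'), and likewise within each T the last '*' is produced at its root. This fixes the parse tree uniquely (left-associative, '*' binding tighter than '+'), so every string has exactly one parse tree.

Final answer: No - the grammar is unambiguous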